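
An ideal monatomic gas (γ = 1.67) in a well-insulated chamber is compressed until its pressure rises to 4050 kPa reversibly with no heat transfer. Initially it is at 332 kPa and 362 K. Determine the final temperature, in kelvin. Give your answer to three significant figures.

T₂ ≈ 987 K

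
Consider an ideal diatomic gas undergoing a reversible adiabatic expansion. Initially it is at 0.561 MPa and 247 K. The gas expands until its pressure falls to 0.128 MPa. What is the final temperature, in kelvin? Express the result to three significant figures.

Along an adiabat T P^((1−γ)/γ) is constant, so T₂ = T₁ (P₂/P₁)^((γ−1)/γ).
For a diatomic ideal gas γ = 7/5, so (γ−1)/γ = 2/7.
T₂ = 247 × (0.128/0.561)^(2/7) = 161.9 K.

T₂ ≈ 162 K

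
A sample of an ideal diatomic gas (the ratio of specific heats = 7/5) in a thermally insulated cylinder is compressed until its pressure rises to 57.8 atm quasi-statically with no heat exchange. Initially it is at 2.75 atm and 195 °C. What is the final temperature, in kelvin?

Along an adiabat T P^((1−γ)/γ) is constant, so T₂ = T₁ (P₂/P₁)^((γ−1)/γ).
T₁ = 195 °C = 468.1 K.
T₂ = 468.1 × (57.8/2.75)^(2/7) = 1118 K.

T₂ ≈ 1120 K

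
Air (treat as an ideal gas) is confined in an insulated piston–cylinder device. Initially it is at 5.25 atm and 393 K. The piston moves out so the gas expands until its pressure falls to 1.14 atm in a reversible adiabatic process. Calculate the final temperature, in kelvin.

T₂ ≈ 254 K

Adiabatic: T₂/T₁ = (P₂/P₁)^((γ−1)/γ).
For a diatomic ideal gas γ = 7/5, so (γ−1)/γ = 2/7.
T₂ = 393 × (1.14/5.25)^(2/7) = 254 K.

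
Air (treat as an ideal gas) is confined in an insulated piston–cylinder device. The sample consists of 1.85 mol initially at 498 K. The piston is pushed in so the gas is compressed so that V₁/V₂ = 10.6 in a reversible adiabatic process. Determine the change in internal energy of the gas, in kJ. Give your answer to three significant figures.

ΔU ≈ 30.1 kJ

Adiabatic: T₁V₁^(γ−1) = T₂V₂^(γ−1) ⇒ T₂ = T₁ (V₁/V₂)^(γ−1).
γ = 7/5 for a diatomic ideal gas, so γ−1 = 2/5.
T₂ = 498 × 10.6^(2/5) = 1280 K.
Q = 0, so ΔU = W_on_gas = nCᵥΔT with Cᵥ = R/(γ−1) = 20.79 J/(mol·K).
ΔU = 1.85 × 20.79 × (1280 − 498) = 30090 J.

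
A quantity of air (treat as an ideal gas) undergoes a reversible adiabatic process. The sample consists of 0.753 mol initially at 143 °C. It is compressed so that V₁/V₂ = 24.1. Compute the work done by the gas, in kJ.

Adiabatic: T₁V₁^(γ−1) = T₂V₂^(γ−1) ⇒ T₂ = T₁ (V₁/V₂)^(γ−1).
γ = 7/5 for a diatomic ideal gas, so γ−1 = 2/5.
T₁ = 143 °C = 416.1 K.
T₂ = 416.1 × 24.1^(2/5) = 1486 K.
Q = 0, so ΔU = W_on_gas = nCᵥΔT with Cᵥ = R/(γ−1) = 20.79 J/(mol·K).
ΔU = 0.753 × 20.79 × (1486 − 416.1) = 16750 J.
Work done by the gas = −ΔU = -16750 J.

W ≈ -16.7 kJ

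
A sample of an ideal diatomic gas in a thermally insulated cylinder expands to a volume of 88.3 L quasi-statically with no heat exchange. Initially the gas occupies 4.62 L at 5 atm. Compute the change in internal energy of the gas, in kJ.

γ = 7/5 for a diatomic ideal gas.
P₂ = P₁(V₁/V₂)^γ = 5×(4.62/88.3)^(7/5) = 0.08038 atm.
For a reversible adiabat, W_by_gas = (P₁V₁ − P₂V₂)/(γ−1).
W_by = (506600×0.00462 − 8144×0.0883) / (2/5) = 4054 J.
Q = 0 ⇒ ΔU = −W_by = -4054 J.

ΔU ≈ -4.05 kJ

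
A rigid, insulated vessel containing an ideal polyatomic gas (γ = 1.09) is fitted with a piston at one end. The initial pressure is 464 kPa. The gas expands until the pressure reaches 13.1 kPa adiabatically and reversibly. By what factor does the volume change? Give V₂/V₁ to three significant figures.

V₂/V₁ ≈ 26.4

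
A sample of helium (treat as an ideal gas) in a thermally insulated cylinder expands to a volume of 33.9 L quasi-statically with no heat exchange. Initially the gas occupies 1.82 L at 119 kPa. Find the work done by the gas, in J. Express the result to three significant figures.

γ = 5/3 for a monatomic ideal gas.
P₂ = P₁(V₁/V₂)^γ = 119×(1.82/33.9)^(5/3) = 0.9092 kPa.
For a reversible adiabat, W_by_gas = (P₁V₁ − P₂V₂)/(γ−1).
W_by = (119000×0.00182 − 909.2×0.0339) / (2/3) = 278.6 J.

W ≈ 279 J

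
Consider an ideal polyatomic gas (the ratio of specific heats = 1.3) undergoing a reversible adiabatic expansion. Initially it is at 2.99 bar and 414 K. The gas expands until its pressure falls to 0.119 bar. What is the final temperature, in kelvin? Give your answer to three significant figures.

Along an adiabat T P^((1−γ)/γ) is constant, so T₂ = T₁ (P₂/P₁)^((γ−1)/γ).
T₂ = 414 × (0.119/2.99)^(0.231) = 196.7 K.

T₂ ≈ 197 K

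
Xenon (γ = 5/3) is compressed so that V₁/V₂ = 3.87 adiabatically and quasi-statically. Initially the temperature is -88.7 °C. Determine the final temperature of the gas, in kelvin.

For a reversible adiabat TV^(γ−1) is constant, so T₂ = T₁ (V₁/V₂)^(γ−1).
T₁ = -88.7 °C = 184.4 K.
T₂ = 184.4 × 3.87^(2/3) = 454.7 K.

T₂ ≈ 455 K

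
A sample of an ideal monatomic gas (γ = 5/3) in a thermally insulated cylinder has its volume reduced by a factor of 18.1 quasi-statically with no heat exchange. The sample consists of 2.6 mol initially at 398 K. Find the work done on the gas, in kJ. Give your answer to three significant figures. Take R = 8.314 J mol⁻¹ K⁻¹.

For a reversible adiabat TV^(γ−1) is constant, so T₂ = T₁ (V₁/V₂)^(γ−1).
T₂ = 398 × 18.1^(2/3) = 2744 K.
Q = 0, so ΔU = W_on_gas = nCᵥΔT with Cᵥ = R/(γ−1) = 12.47 J/(mol·K).
ΔU = 2.6 × 12.47 × (2744 − 398) = 76060 J.

W ≈ 76.1 kJ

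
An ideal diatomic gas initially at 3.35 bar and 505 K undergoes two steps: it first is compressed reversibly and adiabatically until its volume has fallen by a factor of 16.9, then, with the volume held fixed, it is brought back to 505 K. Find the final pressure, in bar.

P₃ ≈ 56.6 bar

For a diatomic ideal gas γ = 7/5.
Adiabatic step (PV^γ = const): P₂ = 3.35×16.9^(7/5) = 175.4 bar; T₂ = 505×16.9^(2/5) = 1565 K.
Isochoric: P₃ = P₂(T₃/T₂) = 175.4 × (505/1565) = 56.61 bar.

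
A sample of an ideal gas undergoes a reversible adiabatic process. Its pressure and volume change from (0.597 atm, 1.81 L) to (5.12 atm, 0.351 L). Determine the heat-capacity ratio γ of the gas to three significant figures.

γ ≈ 1.31

PV^γ = const ⇒ γ = ln(P₂/P₁) / ln(V₁/V₂).
γ = ln(5.12/0.597) / ln(1.81/0.351) = 1.31.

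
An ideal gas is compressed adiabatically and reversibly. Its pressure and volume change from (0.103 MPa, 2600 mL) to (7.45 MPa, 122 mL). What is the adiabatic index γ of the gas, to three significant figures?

PV^γ = const ⇒ γ = ln(P₂/P₁) / ln(V₁/V₂).
γ = ln(7.45/0.103) / ln(2600/122) = 1.399.

γ ≈ 1.40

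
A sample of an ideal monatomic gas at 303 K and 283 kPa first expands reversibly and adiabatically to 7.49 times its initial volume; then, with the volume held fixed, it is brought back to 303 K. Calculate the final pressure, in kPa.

P₃ ≈ 37.8 kPa

For a monatomic ideal gas γ = 5/3.
Adiabatic step (PV^γ = const): P₂ = 283×(1/7.49)^(5/3) = 9.87 kPa; T₂ = 303×(1/7.49)^(2/3) = 79.15 K.
Isochoric: P₃ = P₂(T₃/T₂) = 9.87 × (303/79.15) = 37.78 kPa.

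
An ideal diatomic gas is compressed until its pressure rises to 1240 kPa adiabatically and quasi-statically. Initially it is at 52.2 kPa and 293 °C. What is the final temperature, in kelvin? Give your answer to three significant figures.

T₂ ≈ 1400 K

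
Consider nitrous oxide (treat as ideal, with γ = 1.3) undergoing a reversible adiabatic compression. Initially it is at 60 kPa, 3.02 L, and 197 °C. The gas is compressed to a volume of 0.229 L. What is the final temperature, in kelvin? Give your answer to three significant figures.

For a reversible adiabat TV^(γ−1) is constant, so T₂ = T₁ (V₁/V₂)^(γ−1).
T₁ = 197 °C = 470.1 K.
T₂ = 470.1 × (3.02/0.229)^(0.3) = 1019 K.

T₂ ≈ 1020 K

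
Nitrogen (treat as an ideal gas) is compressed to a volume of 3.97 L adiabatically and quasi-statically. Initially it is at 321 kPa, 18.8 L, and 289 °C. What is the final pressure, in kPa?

P₂ ≈ 2830 kPa

Adiabatic: P₁V₁^γ = P₂V₂^γ ⇒ P₂ = P₁ (V₁/V₂)^γ.
γ = 7/5 for a diatomic ideal gas.
P₂ = 321 × (18.8/3.97)^(7/5) = 2832 kPa.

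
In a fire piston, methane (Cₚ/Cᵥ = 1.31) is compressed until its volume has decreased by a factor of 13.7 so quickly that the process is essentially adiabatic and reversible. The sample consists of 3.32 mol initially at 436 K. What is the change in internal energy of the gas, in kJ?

ΔU ≈ 48.6 kJ

Adiabatic: T₁V₁^(γ−1) = T₂V₂^(γ−1) ⇒ T₂ = T₁ (V₁/V₂)^(γ−1).
T₂ = 436 × 13.7^(0.31) = 981.5 K.
Q = 0, so ΔU = W_on_gas = nCᵥΔT with Cᵥ = R/(γ−1) = 26.82 J/(mol·K).
ΔU = 3.32 × 26.82 × (981.5 − 436) = 48570 J.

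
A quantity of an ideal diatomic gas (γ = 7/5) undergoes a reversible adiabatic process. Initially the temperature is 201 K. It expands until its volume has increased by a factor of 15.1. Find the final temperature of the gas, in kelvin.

Adiabatic: T₁V₁^(γ−1) = T₂V₂^(γ−1) ⇒ T₂ = T₁ (V₁/V₂)^(γ−1).
T₂ = 201 × (1/15.1)^(2/5) = 67.86 K.

T₂ ≈ 67.9 K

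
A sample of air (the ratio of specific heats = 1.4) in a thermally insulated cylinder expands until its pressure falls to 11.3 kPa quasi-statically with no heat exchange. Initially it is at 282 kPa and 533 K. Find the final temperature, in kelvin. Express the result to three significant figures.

Along an adiabat T P^((1−γ)/γ) is constant, so T₂ = T₁ (P₂/P₁)^((γ−1)/γ).
T₂ = 533 × (11.3/282)^(0.286) = 212.6 K.

T₂ ≈ 213 K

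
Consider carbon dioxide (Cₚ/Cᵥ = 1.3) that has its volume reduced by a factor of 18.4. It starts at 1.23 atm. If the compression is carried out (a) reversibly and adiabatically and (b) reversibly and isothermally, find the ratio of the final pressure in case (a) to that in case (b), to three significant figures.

Isothermal: P_b = P₁(V₁/V₂) = 1.23×18.4.
Adiabatic: P_a = P₁(V₁/V₂)^γ = 1.23×18.4^(1.3).
P_a/P_b = (V₁/V₂)^(γ−1) = 18.4^(0.3) = 2.396.

P_adiabatic / P_isothermal ≈ 2.40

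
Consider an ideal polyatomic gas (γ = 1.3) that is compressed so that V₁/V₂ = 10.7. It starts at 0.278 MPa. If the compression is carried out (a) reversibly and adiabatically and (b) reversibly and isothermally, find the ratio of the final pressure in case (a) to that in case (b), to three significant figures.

Isothermal: P_b = P₁(V₁/V₂) = 0.278×10.7.
Adiabatic: P_a = P₁(V₁/V₂)^γ = 0.278×10.7^(1.3).
P_a/P_b = (V₁/V₂)^(γ−1) = 10.7^(0.3) = 2.036.

P_adiabatic / P_isothermal ≈ 2.04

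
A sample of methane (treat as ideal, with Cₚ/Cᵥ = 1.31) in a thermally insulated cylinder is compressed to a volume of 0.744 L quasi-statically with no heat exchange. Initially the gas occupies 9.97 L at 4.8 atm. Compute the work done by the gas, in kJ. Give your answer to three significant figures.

P₂ = P₁(V₁/V₂)^γ = 4.8×(9.97/0.744)^(1.31) = 143.8 atm.
For a reversible adiabat, W_by_gas = (P₁V₁ − P₂V₂)/(γ−1).
W_by = (486400×0.00997 − 1.457×10^7×0.000744) / (0.31) = -19330 J.

W ≈ -19.3 kJ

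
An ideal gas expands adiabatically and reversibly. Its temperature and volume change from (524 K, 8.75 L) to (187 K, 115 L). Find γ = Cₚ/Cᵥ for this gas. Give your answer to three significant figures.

γ ≈ 1.40

TV^(γ−1) = const ⇒ γ − 1 = ln(T₂/T₁) / ln(V₁/V₂).
γ = 1 + ln(187/524) / ln(8.75/115) = 1.4.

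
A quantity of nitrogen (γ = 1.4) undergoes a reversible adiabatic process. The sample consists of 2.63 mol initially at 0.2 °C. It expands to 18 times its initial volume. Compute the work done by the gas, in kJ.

For a reversible adiabat TV^(γ−1) is constant, so T₂ = T₁ (V₁/V₂)^(γ−1).
T₁ = 0.2 °C = 273.3 K.
T₂ = 273.3 × (1/18)^(0.4) = 86.02 K.
Q = 0, so ΔU = W_on_gas = nCᵥΔT with Cᵥ = R/(γ−1) = 20.79 J/(mol·K).
ΔU = 2.63 × 20.79 × (86.02 − 273.3) = -10240 J.
Work done by the gas = −ΔU = 10240 J.

W ≈ 10.2 kJ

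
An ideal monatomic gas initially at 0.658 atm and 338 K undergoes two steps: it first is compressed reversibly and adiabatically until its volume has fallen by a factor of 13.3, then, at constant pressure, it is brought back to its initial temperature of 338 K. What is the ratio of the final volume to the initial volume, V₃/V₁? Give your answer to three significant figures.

V₃/V₁ ≈ 0.0134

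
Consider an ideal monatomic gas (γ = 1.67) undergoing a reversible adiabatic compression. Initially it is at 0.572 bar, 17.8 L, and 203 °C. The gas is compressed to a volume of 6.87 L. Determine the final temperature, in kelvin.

For a reversible adiabat TV^(γ−1) is constant, so T₂ = T₁ (V₁/V₂)^(γ−1).
T₁ = 203 °C = 476.1 K.
T₂ = 476.1 × (17.8/6.87)^(0.67) = 901.1 K.

T₂ ≈ 901 K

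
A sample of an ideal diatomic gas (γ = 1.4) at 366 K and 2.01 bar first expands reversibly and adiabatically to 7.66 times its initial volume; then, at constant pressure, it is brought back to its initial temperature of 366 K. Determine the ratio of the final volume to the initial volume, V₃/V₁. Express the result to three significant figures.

V₃/V₁ ≈ 17.3

Adiabatic step: V₂/V₁ = 7.66; T₂ = T₁·(1/7.66)^(0.4) = 162.1 K.
Isobaric step: V₃/V₂ = T₃/T₂ = 366/162.1.
V₃/V₁ = (V₂/V₁)(V₃/V₂) = 7.66 × (366/162.1) = 17.29.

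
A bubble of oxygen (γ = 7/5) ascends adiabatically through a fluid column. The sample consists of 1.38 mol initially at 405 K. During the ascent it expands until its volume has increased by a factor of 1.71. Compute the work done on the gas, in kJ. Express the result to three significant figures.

W ≈ -2.24 kJ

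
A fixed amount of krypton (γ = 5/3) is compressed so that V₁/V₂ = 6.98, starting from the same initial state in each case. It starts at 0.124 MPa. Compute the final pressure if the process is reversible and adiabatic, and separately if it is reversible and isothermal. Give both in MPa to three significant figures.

adiabatic: 3.16 MPa; isothermal: 0.866 MPa

Isothermal: P₂ = P₁(V₁/V₂) = 0.124×6.98 = 0.8655 MPa.
Adiabatic: P₂ = P₁(V₁/V₂)^γ = 0.124×6.98^(5/3) = 3.161 MPa.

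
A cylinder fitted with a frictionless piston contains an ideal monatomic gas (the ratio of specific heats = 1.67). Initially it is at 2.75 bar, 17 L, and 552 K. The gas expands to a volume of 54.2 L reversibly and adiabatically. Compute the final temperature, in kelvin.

T₂ ≈ 254 K

For a reversible adiabat TV^(γ−1) is constant, so T₂ = T₁ (V₁/V₂)^(γ−1).
T₂ = 552 × (17/54.2)^(0.67) = 253.8 K.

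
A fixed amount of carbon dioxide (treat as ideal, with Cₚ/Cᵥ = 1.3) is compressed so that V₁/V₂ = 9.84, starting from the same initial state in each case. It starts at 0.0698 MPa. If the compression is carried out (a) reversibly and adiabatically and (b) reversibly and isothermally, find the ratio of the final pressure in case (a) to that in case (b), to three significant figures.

P_adiabatic / P_isothermal ≈ 1.99

Isothermal: P_b = P₁(V₁/V₂) = 0.0698×9.84.
Adiabatic: P_a = P₁(V₁/V₂)^γ = 0.0698×9.84^(1.3).
P_a/P_b = (V₁/V₂)^(γ−1) = 9.84^(0.3) = 1.986.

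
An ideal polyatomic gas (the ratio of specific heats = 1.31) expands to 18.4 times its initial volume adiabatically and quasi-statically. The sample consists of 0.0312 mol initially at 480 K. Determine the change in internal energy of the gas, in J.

Adiabatic: T₁V₁^(γ−1) = T₂V₂^(γ−1) ⇒ T₂ = T₁ (V₁/V₂)^(γ−1).
T₂ = 480 × (1/18.4)^(0.31) = 194.6 K.
Q = 0, so ΔU = W_on_gas = nCᵥΔT with Cᵥ = R/(γ−1) = 26.82 J/(mol·K).
ΔU = 0.0312 × 26.82 × (194.6 − 480) = -238.8 J.

ΔU ≈ -239 J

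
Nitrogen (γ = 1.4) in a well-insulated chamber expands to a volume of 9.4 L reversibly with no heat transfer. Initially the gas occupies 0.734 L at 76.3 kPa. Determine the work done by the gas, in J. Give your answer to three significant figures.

W ≈ 89.5 J

P₂ = P₁(V₁/V₂)^γ = 76.3×(0.734/9.4)^(1.4) = 2.148 kPa.
For a reversible adiabat, W_by_gas = (P₁V₁ − P₂V₂)/(γ−1).
W_by = (76300×0.000734 − 2148×0.0094) / (0.4) = 89.52 J.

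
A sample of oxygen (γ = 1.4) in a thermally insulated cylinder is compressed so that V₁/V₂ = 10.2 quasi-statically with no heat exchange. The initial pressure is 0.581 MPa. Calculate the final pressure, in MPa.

Adiabatic: P₁V₁^γ = P₂V₂^γ ⇒ P₂ = P₁ (V₁/V₂)^γ.
P₂ = 0.581 × 10.2^(1.4) = 15 MPa.

P₂ ≈ 15.0 MPa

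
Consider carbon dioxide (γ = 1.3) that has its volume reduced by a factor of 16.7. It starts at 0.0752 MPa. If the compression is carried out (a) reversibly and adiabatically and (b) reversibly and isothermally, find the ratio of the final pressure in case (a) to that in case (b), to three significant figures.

P_adiabatic / P_isothermal ≈ 2.33

Isothermal: P_b = P₁(V₁/V₂) = 0.0752×16.7.
Adiabatic: P_a = P₁(V₁/V₂)^γ = 0.0752×16.7^(1.3).
P_a/P_b = (V₁/V₂)^(γ−1) = 16.7^(0.3) = 2.327.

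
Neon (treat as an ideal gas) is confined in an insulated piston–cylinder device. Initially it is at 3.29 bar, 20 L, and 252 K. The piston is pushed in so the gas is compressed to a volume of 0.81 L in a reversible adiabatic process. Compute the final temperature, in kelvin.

Adiabatic: T₁V₁^(γ−1) = T₂V₂^(γ−1) ⇒ T₂ = T₁ (V₁/V₂)^(γ−1).
γ = 5/3 for a monatomic ideal gas.
T₂ = 252 × (20/0.81)^(2/3) = 2137 K.

T₂ ≈ 2140 K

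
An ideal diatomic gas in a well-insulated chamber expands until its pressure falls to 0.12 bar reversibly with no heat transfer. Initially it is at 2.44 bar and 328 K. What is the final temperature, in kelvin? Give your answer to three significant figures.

Along an adiabat T P^((1−γ)/γ) is constant, so T₂ = T₁ (P₂/P₁)^((γ−1)/γ).
For a diatomic ideal gas γ = 7/5, so (γ−1)/γ = 2/7.
T₂ = 328 × (0.12/2.44)^(2/7) = 138.7 K.

T₂ ≈ 139 K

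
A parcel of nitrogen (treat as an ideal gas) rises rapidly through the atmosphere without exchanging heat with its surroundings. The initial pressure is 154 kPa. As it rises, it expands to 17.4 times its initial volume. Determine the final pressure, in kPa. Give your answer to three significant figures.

Adiabatic: P₁V₁^γ = P₂V₂^γ ⇒ P₂ = P₁ (V₁/V₂)^γ.
For a diatomic ideal gas γ = 7/5.
P₂ = 154 × (1/17.4)^(7/5) = 2.823 kPa.

P₂ ≈ 2.82 kPa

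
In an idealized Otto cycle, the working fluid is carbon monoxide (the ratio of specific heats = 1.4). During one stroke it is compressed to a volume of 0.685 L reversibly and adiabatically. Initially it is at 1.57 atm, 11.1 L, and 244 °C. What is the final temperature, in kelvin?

Adiabatic: T₁V₁^(γ−1) = T₂V₂^(γ−1) ⇒ T₂ = T₁ (V₁/V₂)^(γ−1).
T₁ = 244 °C = 517.1 K.
T₂ = 517.1 × (11.1/0.685)^(0.4) = 1576 K.

T₂ ≈ 1580 K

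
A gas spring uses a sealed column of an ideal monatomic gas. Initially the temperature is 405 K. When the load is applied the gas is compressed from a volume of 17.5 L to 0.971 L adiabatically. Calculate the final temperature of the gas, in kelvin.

T₂ ≈ 2780 K

For a reversible adiabat TV^(γ−1) is constant, so T₂ = T₁ (V₁/V₂)^(γ−1).
For a monatomic ideal gas γ = 5/3, so γ−1 = 2/3.
T₂ = 405 × (17.5/0.971)^(2/3) = 2784 K.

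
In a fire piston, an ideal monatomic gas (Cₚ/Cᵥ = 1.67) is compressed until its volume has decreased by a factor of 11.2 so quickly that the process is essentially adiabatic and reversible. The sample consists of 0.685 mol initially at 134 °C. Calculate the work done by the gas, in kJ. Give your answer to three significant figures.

For a reversible adiabat TV^(γ−1) is constant, so T₂ = T₁ (V₁/V₂)^(γ−1).
T₁ = 134 °C = 407.1 K.
T₂ = 407.1 × 11.2^(0.67) = 2055 K.
Q = 0, so ΔU = W_on_gas = nCᵥΔT with Cᵥ = R/(γ−1) = 12.41 J/(mol·K).
ΔU = 0.685 × 12.41 × (2055 − 407.1) = 14000 J.
Work done by the gas = −ΔU = -14000 J.

W ≈ -14.0 kJ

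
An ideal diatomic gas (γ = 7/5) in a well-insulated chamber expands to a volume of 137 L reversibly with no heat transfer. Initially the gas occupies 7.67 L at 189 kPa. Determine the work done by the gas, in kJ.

P₂ = P₁(V₁/V₂)^γ = 189×(7.67/137)^(7/5) = 3.34 kPa.
For a reversible adiabat, W_by_gas = (P₁V₁ − P₂V₂)/(γ−1).
W_by = (189000×0.00767 − 3340×0.137) / (2/5) = 2480 J.

W ≈ 2.48 kJ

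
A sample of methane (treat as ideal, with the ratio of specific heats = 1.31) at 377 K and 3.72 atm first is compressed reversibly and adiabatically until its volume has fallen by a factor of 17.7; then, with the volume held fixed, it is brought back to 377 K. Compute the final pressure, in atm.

Adiabatic step (PV^γ = const): P₂ = 3.72×17.7^(1.31) = 160.5 atm; T₂ = 377×17.7^(0.31) = 918.8 K.
Isochoric: P₃ = P₂(T₃/T₂) = 160.5 × (377/918.8) = 65.84 atm.

P₃ ≈ 65.8 atm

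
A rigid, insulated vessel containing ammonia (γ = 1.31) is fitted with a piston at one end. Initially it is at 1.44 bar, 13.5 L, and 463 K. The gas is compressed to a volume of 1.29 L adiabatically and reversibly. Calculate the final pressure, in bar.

P₂ ≈ 31.2 bar

Since PV^γ is constant along a reversible adiabat, P₂ = P₁ (V₁/V₂)^γ.
P₂ = 1.44 × (13.5/1.29)^(1.31) = 31.21 bar.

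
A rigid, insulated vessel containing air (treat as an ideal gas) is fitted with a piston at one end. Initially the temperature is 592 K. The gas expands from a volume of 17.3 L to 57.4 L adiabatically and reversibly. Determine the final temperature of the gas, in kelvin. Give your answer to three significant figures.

Adiabatic: T₁V₁^(γ−1) = T₂V₂^(γ−1) ⇒ T₂ = T₁ (V₁/V₂)^(γ−1).
For a diatomic ideal gas γ = 7/5, so γ−1 = 2/5.
T₂ = 592 × (17.3/57.4)^(2/5) = 366.4 K.

T₂ ≈ 366 K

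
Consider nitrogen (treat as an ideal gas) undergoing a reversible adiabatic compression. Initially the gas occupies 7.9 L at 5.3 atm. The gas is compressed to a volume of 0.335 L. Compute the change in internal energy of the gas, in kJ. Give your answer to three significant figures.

γ = 7/5 for a diatomic ideal gas.
P₂ = P₁(V₁/V₂)^γ = 5.3×(7.9/0.335)^(7/5) = 442.5 atm.
For a reversible adiabat, W_by_gas = (P₁V₁ − P₂V₂)/(γ−1).
W_by = (537000×0.0079 − 4.483×10^7×0.000335) / (2/5) = -26940 J.
Q = 0 ⇒ ΔU = −W_by = 26940 J.

ΔU ≈ 26.9 kJ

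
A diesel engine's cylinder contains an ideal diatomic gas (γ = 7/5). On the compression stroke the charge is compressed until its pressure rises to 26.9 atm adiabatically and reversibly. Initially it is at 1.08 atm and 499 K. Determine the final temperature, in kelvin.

T₂ ≈ 1250 K

Adiabatic: T₂/T₁ = (P₂/P₁)^((γ−1)/γ).
T₂ = 499 × (26.9/1.08)^(2/7) = 1250 K.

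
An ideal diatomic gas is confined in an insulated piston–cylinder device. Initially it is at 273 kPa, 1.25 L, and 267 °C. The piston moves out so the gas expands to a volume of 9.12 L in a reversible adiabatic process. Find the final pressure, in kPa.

P₂ ≈ 16.9 kPa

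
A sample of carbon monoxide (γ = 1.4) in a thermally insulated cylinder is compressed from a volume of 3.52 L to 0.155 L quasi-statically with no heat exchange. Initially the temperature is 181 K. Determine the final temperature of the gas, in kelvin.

For a reversible adiabat TV^(γ−1) is constant, so T₂ = T₁ (V₁/V₂)^(γ−1).
T₂ = 181 × (3.52/0.155)^(0.4) = 631.2 K.

T₂ ≈ 631 K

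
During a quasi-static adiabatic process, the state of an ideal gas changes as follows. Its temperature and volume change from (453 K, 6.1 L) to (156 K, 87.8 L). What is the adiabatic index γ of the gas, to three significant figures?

γ ≈ 1.40

TV^(γ−1) = const ⇒ γ − 1 = ln(T₂/T₁) / ln(V₁/V₂).
γ = 1 + ln(156/453) / ln(6.1/87.8) = 1.4.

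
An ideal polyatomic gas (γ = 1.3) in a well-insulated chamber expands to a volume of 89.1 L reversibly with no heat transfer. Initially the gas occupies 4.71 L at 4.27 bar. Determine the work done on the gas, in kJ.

W ≈ -3.93 kJ

P₂ = P₁(V₁/V₂)^γ = 4.27×(4.71/89.1)^(1.3) = 0.09344 bar.
For a reversible adiabat, W_by_gas = (P₁V₁ − P₂V₂)/(γ−1).
W_by = (427000×0.00471 − 9344×0.0891) / (0.3) = 3929 J.
W_on_gas = −W_by = -3929 J.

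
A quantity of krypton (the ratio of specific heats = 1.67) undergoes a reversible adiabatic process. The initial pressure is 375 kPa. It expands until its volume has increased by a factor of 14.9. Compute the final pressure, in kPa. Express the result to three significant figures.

P₂ ≈ 4.12 kPa

Adiabatic: P₁V₁^γ = P₂V₂^γ ⇒ P₂ = P₁ (V₁/V₂)^γ.
P₂ = 375 × (1/14.9)^(1.67) = 4.119 kPa.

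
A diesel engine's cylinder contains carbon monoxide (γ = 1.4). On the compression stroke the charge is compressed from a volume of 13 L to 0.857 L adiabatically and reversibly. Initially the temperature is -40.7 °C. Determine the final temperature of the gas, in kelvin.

For a reversible adiabat TV^(γ−1) is constant, so T₂ = T₁ (V₁/V₂)^(γ−1).
T₁ = -40.7 °C = 232.4 K.
T₂ = 232.4 × (13/0.857)^(0.4) = 689.8 K.

T₂ ≈ 690 K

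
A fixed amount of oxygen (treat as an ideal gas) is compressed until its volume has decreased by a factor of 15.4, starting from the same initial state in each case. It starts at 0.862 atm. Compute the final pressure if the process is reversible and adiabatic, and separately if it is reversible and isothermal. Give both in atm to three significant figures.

For a diatomic ideal gas γ = 7/5.
Isothermal: P₂ = P₁(V₁/V₂) = 0.862×15.4 = 13.27 atm.
Adiabatic: P₂ = P₁(V₁/V₂)^γ = 0.862×15.4^(7/5) = 39.63 atm.

adiabatic: 39.6 atm; isothermal: 13.3 atm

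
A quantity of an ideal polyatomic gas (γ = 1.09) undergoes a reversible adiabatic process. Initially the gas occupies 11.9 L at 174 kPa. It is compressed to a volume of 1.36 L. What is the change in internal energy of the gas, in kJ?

ΔU ≈ 4.96 kJ

P₂ = P₁(V₁/V₂)^γ = 174×(11.9/1.36)^(1.09) = 1851 kPa.
For a reversible adiabat, W_by_gas = (P₁V₁ − P₂V₂)/(γ−1).
W_by = (174000×0.0119 − 1.851×10^6×0.00136) / (0.09) = -4960 J.
Q = 0 ⇒ ΔU = −W_by = 4960 J.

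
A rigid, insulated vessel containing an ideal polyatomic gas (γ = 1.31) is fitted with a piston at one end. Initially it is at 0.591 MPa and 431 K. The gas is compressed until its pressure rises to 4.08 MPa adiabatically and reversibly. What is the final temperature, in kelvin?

T₂ ≈ 681 K

Adiabatic: T₂/T₁ = (P₂/P₁)^((γ−1)/γ).
T₂ = 431 × (4.08/0.591)^(0.237) = 680.8 K.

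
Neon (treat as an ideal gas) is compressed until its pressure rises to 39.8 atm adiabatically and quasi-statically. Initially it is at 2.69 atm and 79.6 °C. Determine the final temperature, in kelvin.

Adiabatic: T₂/T₁ = (P₂/P₁)^((γ−1)/γ).
For a monatomic ideal gas γ = 5/3, so (γ−1)/γ = 2/5.
T₁ = 79.6 °C = 352.8 K.
T₂ = 352.8 × (39.8/2.69)^(2/5) = 1036 K.

T₂ ≈ 1040 K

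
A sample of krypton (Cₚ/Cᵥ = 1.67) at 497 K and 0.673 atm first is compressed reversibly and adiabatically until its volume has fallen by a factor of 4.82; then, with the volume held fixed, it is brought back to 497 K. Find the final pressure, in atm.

P₃ ≈ 3.24 atm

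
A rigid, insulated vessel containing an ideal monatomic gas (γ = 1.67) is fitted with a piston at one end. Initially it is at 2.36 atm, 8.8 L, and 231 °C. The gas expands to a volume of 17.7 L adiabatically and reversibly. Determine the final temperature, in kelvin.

T₂ ≈ 316 K

Adiabatic: T₁V₁^(γ−1) = T₂V₂^(γ−1) ⇒ T₂ = T₁ (V₁/V₂)^(γ−1).
T₁ = 231 °C = 504.1 K.
T₂ = 504.1 × (8.8/17.7)^(0.67) = 315.7 K.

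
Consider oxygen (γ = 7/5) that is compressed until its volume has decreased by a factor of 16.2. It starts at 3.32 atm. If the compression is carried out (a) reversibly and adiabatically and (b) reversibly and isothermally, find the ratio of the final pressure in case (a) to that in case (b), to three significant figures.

P_adiabatic / P_isothermal ≈ 3.05

Isothermal: P_b = P₁(V₁/V₂) = 3.32×16.2.
Adiabatic: P_a = P₁(V₁/V₂)^γ = 3.32×16.2^(7/5).
P_a/P_b = (V₁/V₂)^(γ−1) = 16.2^(2/5) = 3.047.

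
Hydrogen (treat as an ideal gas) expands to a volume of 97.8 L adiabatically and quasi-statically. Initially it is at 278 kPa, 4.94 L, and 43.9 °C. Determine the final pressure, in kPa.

Adiabatic: P₁V₁^γ = P₂V₂^γ ⇒ P₂ = P₁ (V₁/V₂)^γ.
γ = 7/5 for a diatomic ideal gas.
P₂ = 278 × (4.94/97.8)^(7/5) = 4.254 kPa.

P₂ ≈ 4.25 kPa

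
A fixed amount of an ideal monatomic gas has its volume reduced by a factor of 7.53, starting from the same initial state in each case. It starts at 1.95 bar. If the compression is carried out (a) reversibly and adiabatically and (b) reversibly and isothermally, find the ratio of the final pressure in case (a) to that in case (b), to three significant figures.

P_adiabatic / P_isothermal ≈ 3.84

For a monatomic ideal gas γ = 5/3.
Isothermal: P_b = P₁(V₁/V₂) = 1.95×7.53.
Adiabatic: P_a = P₁(V₁/V₂)^γ = 1.95×7.53^(5/3).
P_a/P_b = (V₁/V₂)^(γ−1) = 7.53^(2/3) = 3.842.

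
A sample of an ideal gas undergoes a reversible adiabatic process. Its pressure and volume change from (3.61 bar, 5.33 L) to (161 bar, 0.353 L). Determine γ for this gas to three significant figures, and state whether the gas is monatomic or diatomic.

γ ≈ 1.40; diatomic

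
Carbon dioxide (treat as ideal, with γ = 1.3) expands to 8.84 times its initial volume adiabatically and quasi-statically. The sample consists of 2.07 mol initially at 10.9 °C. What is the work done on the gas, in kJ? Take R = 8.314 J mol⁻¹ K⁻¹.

Adiabatic: T₁V₁^(γ−1) = T₂V₂^(γ−1) ⇒ T₂ = T₁ (V₁/V₂)^(γ−1).
T₁ = 10.9 °C = 284 K.
T₂ = 284 × (1/8.84)^(0.3) = 147.7 K.
Q = 0, so ΔU = W_on_gas = nCᵥΔT with Cᵥ = R/(γ−1) = 27.71 J/(mol·K).
ΔU = 2.07 × 27.71 × (147.7 − 284) = -7820 J.

W ≈ -7.82 kJ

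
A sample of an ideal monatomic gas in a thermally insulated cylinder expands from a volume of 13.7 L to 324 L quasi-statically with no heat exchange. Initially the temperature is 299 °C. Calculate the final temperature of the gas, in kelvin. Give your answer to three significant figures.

Adiabatic: T₁V₁^(γ−1) = T₂V₂^(γ−1) ⇒ T₂ = T₁ (V₁/V₂)^(γ−1).
For a monatomic ideal gas γ = 5/3, so γ−1 = 2/3.
T₁ = 299 °C = 572.1 K.
T₂ = 572.1 × (13.7/324)^(2/3) = 69.44 K.

T₂ ≈ 69.4 K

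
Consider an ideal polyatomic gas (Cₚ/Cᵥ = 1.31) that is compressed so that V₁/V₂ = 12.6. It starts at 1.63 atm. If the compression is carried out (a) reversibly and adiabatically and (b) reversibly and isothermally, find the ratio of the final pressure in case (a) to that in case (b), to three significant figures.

Isothermal: P_b = P₁(V₁/V₂) = 1.63×12.6.
Adiabatic: P_a = P₁(V₁/V₂)^γ = 1.63×12.6^(1.31).
P_a/P_b = (V₁/V₂)^(γ−1) = 12.6^(0.31) = 2.193.

P_adiabatic / P_isothermal ≈ 2.19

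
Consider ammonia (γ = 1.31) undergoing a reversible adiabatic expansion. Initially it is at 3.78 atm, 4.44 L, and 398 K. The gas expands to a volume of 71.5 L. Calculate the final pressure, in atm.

P₂ ≈ 0.0992 atm

Since PV^γ is constant along a reversible adiabat, P₂ = P₁ (V₁/V₂)^γ.
P₂ = 3.78 × (4.44/71.5)^(1.31) = 0.09918 atm.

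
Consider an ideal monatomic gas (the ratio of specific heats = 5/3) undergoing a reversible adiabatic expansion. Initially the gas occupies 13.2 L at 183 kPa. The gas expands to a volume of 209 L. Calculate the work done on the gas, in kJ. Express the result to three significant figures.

P₂ = P₁(V₁/V₂)^γ = 183×(13.2/209)^(5/3) = 1.833 kPa.
For a reversible adiabat, W_by_gas = (P₁V₁ − P₂V₂)/(γ−1).
W_by = (183000×0.0132 − 1833×0.209) / (2/3) = 3049 J.
W_on_gas = −W_by = -3049 J.

W ≈ -3.05 kJ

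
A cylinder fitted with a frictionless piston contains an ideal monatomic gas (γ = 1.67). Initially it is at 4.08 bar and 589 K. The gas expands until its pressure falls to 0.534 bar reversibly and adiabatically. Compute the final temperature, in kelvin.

Along an adiabat T P^((1−γ)/γ) is constant, so T₂ = T₁ (P₂/P₁)^((γ−1)/γ).
T₂ = 589 × (0.534/4.08)^(0.401) = 260.5 K.

T₂ ≈ 261 K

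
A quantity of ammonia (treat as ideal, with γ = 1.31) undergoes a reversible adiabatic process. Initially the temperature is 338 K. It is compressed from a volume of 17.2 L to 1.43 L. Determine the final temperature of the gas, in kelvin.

T₂ ≈ 731 K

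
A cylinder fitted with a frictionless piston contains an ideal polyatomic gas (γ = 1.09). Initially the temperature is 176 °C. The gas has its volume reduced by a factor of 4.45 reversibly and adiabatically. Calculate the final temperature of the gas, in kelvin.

T₂ ≈ 514 K

Adiabatic: T₁V₁^(γ−1) = T₂V₂^(γ−1) ⇒ T₂ = T₁ (V₁/V₂)^(γ−1).
T₁ = 176 °C = 449.1 K.
T₂ = 449.1 × 4.45^(0.09) = 513.7 K.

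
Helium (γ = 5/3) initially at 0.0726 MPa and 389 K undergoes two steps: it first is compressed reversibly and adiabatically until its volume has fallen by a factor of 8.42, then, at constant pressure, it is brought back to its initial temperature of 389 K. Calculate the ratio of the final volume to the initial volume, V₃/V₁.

V₃/V₁ ≈ 0.0287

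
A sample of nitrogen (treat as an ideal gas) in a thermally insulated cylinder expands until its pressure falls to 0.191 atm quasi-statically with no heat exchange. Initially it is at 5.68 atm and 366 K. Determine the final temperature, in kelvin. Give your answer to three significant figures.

T₂ ≈ 139 K

Along an adiabat T P^((1−γ)/γ) is constant, so T₂ = T₁ (P₂/P₁)^((γ−1)/γ).
For a diatomic ideal gas γ = 7/5, so (γ−1)/γ = 2/7.
T₂ = 366 × (0.191/5.68)^(2/7) = 138.8 K.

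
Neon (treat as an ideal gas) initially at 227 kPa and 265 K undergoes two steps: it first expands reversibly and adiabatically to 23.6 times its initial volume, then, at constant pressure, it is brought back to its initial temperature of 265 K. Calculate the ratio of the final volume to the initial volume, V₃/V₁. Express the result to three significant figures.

V₃/V₁ ≈ 194

For a monatomic ideal gas γ = 5/3.
Adiabatic step: V₂/V₁ = 23.6; T₂ = T₁·(1/23.6)^(2/3) = 32.21 K.
Isobaric step: V₃/V₂ = T₃/T₂ = 265/32.21.
V₃/V₁ = (V₂/V₁)(V₃/V₂) = 23.6 × (265/32.21) = 194.2.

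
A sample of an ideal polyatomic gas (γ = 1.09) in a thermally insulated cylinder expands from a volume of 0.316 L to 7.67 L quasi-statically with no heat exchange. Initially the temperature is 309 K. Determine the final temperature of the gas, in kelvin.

T₂ ≈ 232 K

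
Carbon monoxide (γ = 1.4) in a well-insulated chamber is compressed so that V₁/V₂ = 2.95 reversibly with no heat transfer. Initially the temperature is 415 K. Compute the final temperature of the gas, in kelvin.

T₂ ≈ 640 K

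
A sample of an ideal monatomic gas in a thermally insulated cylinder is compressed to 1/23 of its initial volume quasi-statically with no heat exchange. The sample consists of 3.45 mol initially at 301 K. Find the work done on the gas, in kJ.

Adiabatic: T₁V₁^(γ−1) = T₂V₂^(γ−1) ⇒ T₂ = T₁ (V₁/V₂)^(γ−1).
γ = 5/3 for a monatomic ideal gas, so γ−1 = 2/3.
T₂ = 301 × 23^(2/3) = 2434 K.
Q = 0, so ΔU = W_on_gas = nCᵥΔT with Cᵥ = R/(γ−1) = 12.47 J/(mol·K).
ΔU = 3.45 × 12.47 × (2434 − 301) = 91790 J.

W ≈ 91.8 kJ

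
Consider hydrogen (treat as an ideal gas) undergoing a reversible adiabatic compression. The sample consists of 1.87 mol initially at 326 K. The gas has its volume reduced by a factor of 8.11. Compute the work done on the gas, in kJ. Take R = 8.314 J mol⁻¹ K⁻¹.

For a reversible adiabat TV^(γ−1) is constant, so T₂ = T₁ (V₁/V₂)^(γ−1).
γ = 7/5 for a diatomic ideal gas, so γ−1 = 2/5.
T₂ = 326 × 8.11^(2/5) = 753.1 K.
Q = 0, so ΔU = W_on_gas = nCᵥΔT with Cᵥ = R/(γ−1) = 20.79 J/(mol·K).
ΔU = 1.87 × 20.79 × (753.1 − 326) = 16600 J.

W ≈ 16.6 kJ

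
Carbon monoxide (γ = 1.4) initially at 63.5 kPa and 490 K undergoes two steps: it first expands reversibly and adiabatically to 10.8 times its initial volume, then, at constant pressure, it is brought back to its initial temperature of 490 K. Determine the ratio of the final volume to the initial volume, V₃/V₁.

V₃/V₁ ≈ 28.0

Adiabatic step: V₂/V₁ = 10.8; T₂ = T₁·(1/10.8)^(0.4) = 189.2 K.
Isobaric step: V₃/V₂ = T₃/T₂ = 490/189.2.
V₃/V₁ = (V₂/V₁)(V₃/V₂) = 10.8 × (490/189.2) = 27.98.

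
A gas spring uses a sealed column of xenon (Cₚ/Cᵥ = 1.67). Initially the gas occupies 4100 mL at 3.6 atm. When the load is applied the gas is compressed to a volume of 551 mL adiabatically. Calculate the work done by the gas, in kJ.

W ≈ -6.33 kJ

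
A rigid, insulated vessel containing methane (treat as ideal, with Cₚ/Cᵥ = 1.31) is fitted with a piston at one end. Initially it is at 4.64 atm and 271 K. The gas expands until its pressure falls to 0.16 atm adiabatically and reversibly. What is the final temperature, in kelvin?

Along an adiabat T P^((1−γ)/γ) is constant, so T₂ = T₁ (P₂/P₁)^((γ−1)/γ).
T₂ = 271 × (0.16/4.64)^(0.237) = 122.2 K.

T₂ ≈ 122 K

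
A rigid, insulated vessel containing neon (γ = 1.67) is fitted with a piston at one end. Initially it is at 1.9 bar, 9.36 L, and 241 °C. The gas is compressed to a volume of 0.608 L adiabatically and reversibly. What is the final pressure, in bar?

Adiabatic: P₁V₁^γ = P₂V₂^γ ⇒ P₂ = P₁ (V₁/V₂)^γ.
P₂ = 1.9 × (9.36/0.608)^(1.67) = 182.7 bar.

P₂ ≈ 183 bar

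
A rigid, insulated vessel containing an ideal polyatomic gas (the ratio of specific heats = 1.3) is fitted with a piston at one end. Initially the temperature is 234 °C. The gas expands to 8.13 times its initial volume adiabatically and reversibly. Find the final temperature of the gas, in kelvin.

T₂ ≈ 270 K

For a reversible adiabat TV^(γ−1) is constant, so T₂ = T₁ (V₁/V₂)^(γ−1).
T₁ = 234 °C = 507.1 K.
T₂ = 507.1 × (1/8.13)^(0.3) = 270.5 K.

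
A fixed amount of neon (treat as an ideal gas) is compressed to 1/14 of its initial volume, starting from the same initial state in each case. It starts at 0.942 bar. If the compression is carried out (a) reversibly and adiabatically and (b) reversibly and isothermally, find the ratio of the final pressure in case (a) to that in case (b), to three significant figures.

P_adiabatic / P_isothermal ≈ 5.81

For a monatomic ideal gas γ = 5/3.
Isothermal: P_b = P₁(V₁/V₂) = 0.942×14.
Adiabatic: P_a = P₁(V₁/V₂)^γ = 0.942×14^(5/3).
P_a/P_b = (V₁/V₂)^(γ−1) = 14^(2/3) = 5.809.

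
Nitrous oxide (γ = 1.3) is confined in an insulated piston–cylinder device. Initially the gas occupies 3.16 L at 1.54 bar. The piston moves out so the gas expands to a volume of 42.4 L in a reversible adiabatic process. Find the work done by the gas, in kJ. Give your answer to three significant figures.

W ≈ 0.878 kJ

P₂ = P₁(V₁/V₂)^γ = 1.54×(3.16/42.4)^(1.3) = 0.05267 bar.
For a reversible adiabat, W_by_gas = (P₁V₁ − P₂V₂)/(γ−1).
W_by = (154000×0.00316 − 5267×0.0424) / (0.3) = 877.8 J.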